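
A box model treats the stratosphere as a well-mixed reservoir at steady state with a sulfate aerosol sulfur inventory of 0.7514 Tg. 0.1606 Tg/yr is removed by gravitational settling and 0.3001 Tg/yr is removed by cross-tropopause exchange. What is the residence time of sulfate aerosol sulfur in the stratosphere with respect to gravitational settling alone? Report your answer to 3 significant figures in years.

Residence time with respect to a single sink: τ = M / F_sink.
τ = 0.7514 / 0.1606 = 4.679 yr.

4.68 yr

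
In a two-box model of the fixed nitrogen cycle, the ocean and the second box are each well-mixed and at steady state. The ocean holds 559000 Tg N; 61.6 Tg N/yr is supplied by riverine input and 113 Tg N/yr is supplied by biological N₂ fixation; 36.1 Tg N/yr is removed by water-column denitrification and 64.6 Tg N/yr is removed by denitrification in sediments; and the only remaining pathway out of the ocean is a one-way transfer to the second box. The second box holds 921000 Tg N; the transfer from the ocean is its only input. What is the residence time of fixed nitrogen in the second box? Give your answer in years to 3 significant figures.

12500 yr

Balance the ocean: ΣF_in = 61.6 + 113 = 174.60 Tg N/yr.
Transfer to the second box = ΣF_in − (36.1 + 64.6) = 73.900 Tg N/yr.
At steady state the output of the second box equals its input, 73.900 Tg N/yr.
τ = M / F = 921000 / 73.900 = 12460 yr.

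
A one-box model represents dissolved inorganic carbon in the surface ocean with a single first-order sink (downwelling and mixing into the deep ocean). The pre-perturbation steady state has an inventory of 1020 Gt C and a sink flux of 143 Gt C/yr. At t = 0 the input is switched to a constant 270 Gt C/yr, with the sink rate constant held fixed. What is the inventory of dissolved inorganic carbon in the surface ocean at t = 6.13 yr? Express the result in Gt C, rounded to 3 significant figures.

1540 Gt C

Residence time τ = M₀/F₀ = 7.133 yr. The eventual steady state is M_∞ = M₀·(F₁/F₀) = 1020 × 270/143 = 1925.9 Gt C.
The anomaly ΔM(t) = M(t) − M_∞ decays as ΔM₀·e^(−t/τ) with ΔM₀ = 1020 − 1925.9 = −905.9 Gt C.
At t = 6.13 yr, e^(−t/τ) = e^(−0.8594) = 0.4234, so ΔM = −383.6 Gt C and M = 1925.9 − 383.6 = 1542.3 Gt C.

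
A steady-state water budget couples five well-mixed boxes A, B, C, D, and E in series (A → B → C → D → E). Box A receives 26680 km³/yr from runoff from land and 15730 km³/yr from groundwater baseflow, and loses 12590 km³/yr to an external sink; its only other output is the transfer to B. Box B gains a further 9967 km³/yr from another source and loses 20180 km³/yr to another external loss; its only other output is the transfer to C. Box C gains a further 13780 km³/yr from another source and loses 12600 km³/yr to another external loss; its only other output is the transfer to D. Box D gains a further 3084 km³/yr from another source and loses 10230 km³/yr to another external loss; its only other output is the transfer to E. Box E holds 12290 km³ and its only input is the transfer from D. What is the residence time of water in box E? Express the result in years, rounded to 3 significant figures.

Box A: F(A→B) = (26680 + 15730) − 12590 = 29820 km³/yr.
Box B: F(B→C) = (29820 + 9967) − 20180 = 19607 km³/yr.
Box C: F(C→D) = (19607 + 13780) − 12600 = 20787 km³/yr.
Box D: F(D→E) = (20787 + 3084) − 10230 = 13641 km³/yr.
Box E throughput = its input = 13641 km³/yr; τ = 12290 / 13641 = 0.9010 yr.

0.901 yr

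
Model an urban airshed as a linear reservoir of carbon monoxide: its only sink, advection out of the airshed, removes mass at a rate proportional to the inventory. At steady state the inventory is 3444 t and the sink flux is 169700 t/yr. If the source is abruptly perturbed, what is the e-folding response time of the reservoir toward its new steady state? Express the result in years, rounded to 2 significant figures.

For a linear reservoir the response time equals the residence time τ = M/F.
τ = 3444 / 169700 = 0.02029 yr.

0.020 yr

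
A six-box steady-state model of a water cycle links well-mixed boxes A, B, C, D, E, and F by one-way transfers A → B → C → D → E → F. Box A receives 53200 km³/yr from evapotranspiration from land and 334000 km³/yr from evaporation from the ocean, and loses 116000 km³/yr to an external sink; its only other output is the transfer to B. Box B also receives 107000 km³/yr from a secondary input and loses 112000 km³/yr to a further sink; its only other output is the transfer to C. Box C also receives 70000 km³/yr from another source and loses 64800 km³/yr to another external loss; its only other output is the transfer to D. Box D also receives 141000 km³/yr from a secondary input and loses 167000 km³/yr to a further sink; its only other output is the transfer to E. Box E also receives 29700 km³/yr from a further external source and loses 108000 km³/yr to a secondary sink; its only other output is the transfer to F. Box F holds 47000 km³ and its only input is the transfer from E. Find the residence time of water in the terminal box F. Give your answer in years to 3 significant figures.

0.281 yr

Box A: F(A→B) = (53200 + 334000) − 116000 = 271200 km³/yr.
Box B: F(B→C) = (271200 + 107000) − 112000 = 266200 km³/yr.
Box C: F(C→D) = (266200 + 70000) − 64800 = 271400 km³/yr.
Box D: F(D→E) = (271400 + 141000) − 167000 = 245400 km³/yr.
Box E: F(E→F) = (245400 + 29700) − 108000 = 167100 km³/yr.
Box F throughput = its input = 167100 km³/yr; τ = 47000 / 167100 = 0.2813 yr.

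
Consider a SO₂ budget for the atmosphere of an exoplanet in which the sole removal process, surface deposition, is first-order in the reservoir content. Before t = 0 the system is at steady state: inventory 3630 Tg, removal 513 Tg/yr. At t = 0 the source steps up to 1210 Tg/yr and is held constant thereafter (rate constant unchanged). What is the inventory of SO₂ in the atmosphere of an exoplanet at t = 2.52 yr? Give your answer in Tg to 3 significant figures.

5110 Tg

Residence time τ = M₀/F₀ = 7.076 yr. The eventual steady state is M_∞ = M₀·(F₁/F₀) = 3630 × 1210/513 = 8562.0 Tg.
The anomaly ΔM(t) = M(t) − M_∞ decays as ΔM₀·e^(−t/τ) with ΔM₀ = 3630 − 8562.0 = −4932 Tg.
At t = 2.52 yr, e^(−t/τ) = e^(−0.3561) = 0.7004, so ΔM = −3454 Tg and M = 8562.0 − 3454 = 5107.7 Tg.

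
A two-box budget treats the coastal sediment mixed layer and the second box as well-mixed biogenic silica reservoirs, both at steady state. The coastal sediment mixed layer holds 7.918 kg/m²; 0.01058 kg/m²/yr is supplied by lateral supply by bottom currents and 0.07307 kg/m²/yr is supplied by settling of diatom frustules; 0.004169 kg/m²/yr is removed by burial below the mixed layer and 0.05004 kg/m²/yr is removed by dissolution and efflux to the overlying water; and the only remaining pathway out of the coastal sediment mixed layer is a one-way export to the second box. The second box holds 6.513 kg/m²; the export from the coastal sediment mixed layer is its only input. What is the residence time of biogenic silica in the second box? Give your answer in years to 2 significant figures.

Balance the coastal sediment mixed layer: ΣF_in = 0.01058 + 0.07307 = 0.083650 kg/m²/yr.
Export to the second box = ΣF_in − (0.004169 + 0.05004) = 0.029441 kg/m²/yr.
At steady state the output of the second box equals its input, 0.029441 kg/m²/yr.
τ = M / F = 6.513 / 0.029441 = 221.2 yr.

220 yr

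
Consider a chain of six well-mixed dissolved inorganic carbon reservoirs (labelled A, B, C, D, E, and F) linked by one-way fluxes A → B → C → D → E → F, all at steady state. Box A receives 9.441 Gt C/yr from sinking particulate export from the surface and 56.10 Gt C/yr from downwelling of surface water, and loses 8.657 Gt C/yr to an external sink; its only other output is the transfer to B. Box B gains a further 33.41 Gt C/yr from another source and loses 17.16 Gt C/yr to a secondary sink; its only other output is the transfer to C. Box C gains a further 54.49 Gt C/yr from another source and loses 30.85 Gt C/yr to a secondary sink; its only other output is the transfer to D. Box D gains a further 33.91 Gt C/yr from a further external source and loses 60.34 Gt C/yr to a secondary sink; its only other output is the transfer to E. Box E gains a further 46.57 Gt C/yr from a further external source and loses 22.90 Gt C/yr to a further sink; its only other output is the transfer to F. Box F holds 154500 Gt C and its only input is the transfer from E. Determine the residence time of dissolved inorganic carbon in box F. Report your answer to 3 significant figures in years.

1640 yr

Box A: F(A→B) = (9.441 + 56.10) − 8.657 = 56.884 Gt C/yr.
Box B: F(B→C) = (56.884 + 33.41) − 17.16 = 73.134 Gt C/yr.
Box C: F(C→D) = (73.134 + 54.49) − 30.85 = 96.774 Gt C/yr.
Box D: F(D→E) = (96.774 + 33.91) − 60.34 = 70.344 Gt C/yr.
Box E: F(E→F) = (70.344 + 46.57) − 22.90 = 94.014 Gt C/yr.
Box F throughput = its input = 94.014 Gt C/yr; τ = 154500 / 94.014 = 1643 yr.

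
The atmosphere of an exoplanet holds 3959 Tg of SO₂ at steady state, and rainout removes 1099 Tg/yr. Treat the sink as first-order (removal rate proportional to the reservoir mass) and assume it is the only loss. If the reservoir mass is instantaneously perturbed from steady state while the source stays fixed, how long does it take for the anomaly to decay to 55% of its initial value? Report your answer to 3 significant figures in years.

For a linear reservoir the anomaly decays as exp(−t/τ) with τ = M/F = 3959/1099 = 3.602 yr.
exp(−t/τ) = 0.55 ⇒ t = −τ ln(0.55) = 3.602 × 0.5978 = 2.154 yr.

2.15 yr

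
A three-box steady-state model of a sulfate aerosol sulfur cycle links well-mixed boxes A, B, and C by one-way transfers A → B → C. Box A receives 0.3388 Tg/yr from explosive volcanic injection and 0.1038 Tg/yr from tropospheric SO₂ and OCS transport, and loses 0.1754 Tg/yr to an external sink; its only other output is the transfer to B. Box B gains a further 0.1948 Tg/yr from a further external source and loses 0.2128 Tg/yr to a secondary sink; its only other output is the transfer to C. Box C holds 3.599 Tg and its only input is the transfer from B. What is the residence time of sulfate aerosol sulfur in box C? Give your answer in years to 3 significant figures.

14.4 yr

Box A: F(A→B) = (0.3388 + 0.1038) − 0.1754 = 0.26720 Tg/yr.
Box B: F(B→C) = (0.26720 + 0.1948) − 0.2128 = 0.24920 Tg/yr.
Box C throughput = its input = 0.24920 Tg/yr; τ = 3.599 / 0.24920 = 14.44 yr.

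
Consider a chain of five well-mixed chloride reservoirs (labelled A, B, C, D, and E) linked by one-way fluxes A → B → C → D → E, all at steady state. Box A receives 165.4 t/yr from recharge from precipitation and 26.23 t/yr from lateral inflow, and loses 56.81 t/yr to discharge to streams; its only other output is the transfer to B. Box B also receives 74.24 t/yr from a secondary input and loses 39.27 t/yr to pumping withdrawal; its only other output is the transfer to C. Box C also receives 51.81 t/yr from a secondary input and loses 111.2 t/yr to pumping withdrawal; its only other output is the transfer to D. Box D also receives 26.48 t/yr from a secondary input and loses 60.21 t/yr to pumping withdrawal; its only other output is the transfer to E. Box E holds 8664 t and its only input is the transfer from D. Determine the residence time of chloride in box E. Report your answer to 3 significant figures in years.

Box A: F(A→B) = (165.4 + 26.23) − 56.81 = 134.82 t/yr.
Box B: F(B→C) = (134.82 + 74.24) − 39.27 = 169.79 t/yr.
Box C: F(C→D) = (169.79 + 51.81) − 111.2 = 110.40 t/yr.
Box D: F(D→E) = (110.40 + 26.48) − 60.21 = 76.670 t/yr.
Box E throughput = its input = 76.670 t/yr; τ = 8664 / 76.670 = 113.0 yr.

113 yr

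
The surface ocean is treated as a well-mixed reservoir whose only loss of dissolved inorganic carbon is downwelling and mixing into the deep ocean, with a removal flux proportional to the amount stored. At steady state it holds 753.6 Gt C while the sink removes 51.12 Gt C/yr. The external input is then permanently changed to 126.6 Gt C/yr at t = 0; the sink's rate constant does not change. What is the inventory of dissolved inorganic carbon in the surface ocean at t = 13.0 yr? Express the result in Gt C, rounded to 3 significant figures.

Residence time τ = M₀/F₀ = 14.74 yr. The eventual steady state is M_∞ = M₀·(F₁/F₀) = 753.6 × 126.6/51.12 = 1866.3 Gt C.
The anomaly ΔM(t) = M(t) − M_∞ decays as ΔM₀·e^(−t/τ) with ΔM₀ = 753.6 − 1866.3 = −1113 Gt C.
At t = 13.0 yr, e^(−t/τ) = e^(−0.8818) = 0.4140, so ΔM = −460.7 Gt C and M = 1866.3 − 460.7 = 1405.6 Gt C.

1410 Gt C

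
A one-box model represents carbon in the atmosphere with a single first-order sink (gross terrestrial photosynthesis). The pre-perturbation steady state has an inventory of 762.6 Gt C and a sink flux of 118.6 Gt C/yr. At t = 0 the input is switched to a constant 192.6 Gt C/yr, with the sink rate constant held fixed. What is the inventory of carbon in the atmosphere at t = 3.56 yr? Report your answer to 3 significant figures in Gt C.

τ = M₀/F₀ = 762.6/118.6 = 6.430 yr; rate constant k = 1/τ.
New steady state M_∞ = F₁/k = F₁·τ = 192.6 × 6.430 = 1238.4 Gt C.
M(t) = M_∞ + (M₀ − M_∞)·e^(−t/τ); t/τ = 3.56/6.430 = 0.5537, so e^(−t/τ) = 0.5748.
M(t) = 1238.4 − 475.8 × 0.5748 = 964.90 Gt C.

965 Gt C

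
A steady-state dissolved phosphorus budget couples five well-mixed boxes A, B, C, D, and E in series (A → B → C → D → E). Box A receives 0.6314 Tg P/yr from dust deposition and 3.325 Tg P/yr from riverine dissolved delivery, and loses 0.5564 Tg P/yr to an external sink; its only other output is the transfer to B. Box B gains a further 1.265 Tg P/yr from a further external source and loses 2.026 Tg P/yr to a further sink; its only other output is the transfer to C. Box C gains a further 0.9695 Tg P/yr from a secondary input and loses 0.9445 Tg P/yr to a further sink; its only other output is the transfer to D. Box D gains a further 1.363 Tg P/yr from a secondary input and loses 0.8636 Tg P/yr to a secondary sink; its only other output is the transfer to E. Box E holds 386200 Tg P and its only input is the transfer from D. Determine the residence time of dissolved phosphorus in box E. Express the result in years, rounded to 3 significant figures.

122000 yr

Box A: F(A→B) = (0.6314 + 3.325) − 0.5564 = 3.4000 Tg P/yr.
Box B: F(B→C) = (3.4000 + 1.265) − 2.026 = 2.6390 Tg P/yr.
Box C: F(C→D) = (2.6390 + 0.9695) − 0.9445 = 2.6640 Tg P/yr.
Box D: F(D→E) = (2.6640 + 1.363) − 0.8636 = 3.1634 Tg P/yr.
Box E throughput = its input = 3.1634 Tg P/yr; τ = 386200 / 3.1634 = 122100 yr.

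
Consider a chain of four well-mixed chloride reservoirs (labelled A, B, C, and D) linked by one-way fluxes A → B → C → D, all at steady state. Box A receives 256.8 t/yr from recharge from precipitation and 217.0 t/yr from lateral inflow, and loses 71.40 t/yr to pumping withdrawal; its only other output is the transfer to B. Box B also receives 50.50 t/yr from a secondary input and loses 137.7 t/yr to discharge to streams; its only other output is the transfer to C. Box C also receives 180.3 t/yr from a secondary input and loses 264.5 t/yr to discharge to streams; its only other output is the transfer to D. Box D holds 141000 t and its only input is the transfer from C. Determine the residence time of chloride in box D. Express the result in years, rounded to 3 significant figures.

Box A: F(A→B) = (256.8 + 217.0) − 71.40 = 402.40 t/yr.
Box B: F(B→C) = (402.40 + 50.50) − 137.7 = 315.20 t/yr.
Box C: F(C→D) = (315.20 + 180.3) − 264.5 = 231.00 t/yr.
Box D throughput = its input = 231.00 t/yr; τ = 141000 / 231.00 = 610.4 yr.

610 yr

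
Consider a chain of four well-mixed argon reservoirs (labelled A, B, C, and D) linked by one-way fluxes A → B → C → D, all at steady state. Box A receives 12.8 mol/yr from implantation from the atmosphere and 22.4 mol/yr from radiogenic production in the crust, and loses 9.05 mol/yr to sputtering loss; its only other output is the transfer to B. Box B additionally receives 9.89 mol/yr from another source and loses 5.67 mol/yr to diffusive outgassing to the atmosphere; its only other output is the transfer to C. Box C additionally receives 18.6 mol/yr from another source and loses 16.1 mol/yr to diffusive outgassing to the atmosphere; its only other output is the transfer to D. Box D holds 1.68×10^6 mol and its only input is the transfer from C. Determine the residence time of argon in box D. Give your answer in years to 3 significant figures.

51100 yr

Box A: F(A→B) = (12.8 + 22.4) − 9.05 = 26.150 mol/yr.
Box B: F(B→C) = (26.150 + 9.89) − 5.67 = 30.370 mol/yr.
Box C: F(C→D) = (30.370 + 18.6) − 16.1 = 32.870 mol/yr.
Box D throughput = its input = 32.870 mol/yr; τ = 1.68×10^6 / 32.870 = 51110 yr.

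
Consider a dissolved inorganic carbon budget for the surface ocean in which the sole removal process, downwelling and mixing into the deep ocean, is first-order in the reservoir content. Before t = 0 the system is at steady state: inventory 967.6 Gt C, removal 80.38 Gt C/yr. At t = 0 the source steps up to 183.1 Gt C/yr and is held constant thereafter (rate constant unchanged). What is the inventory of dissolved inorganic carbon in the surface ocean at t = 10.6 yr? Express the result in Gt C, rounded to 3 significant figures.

The sink rate constant is k = F₀/M₀ = 80.38/967.6 = 0.08307 yr⁻¹.
Solving dM/dt = F₁ − kM with M(0) = M₀ gives M(t) = F₁/k + (M₀ − F₁/k)·e^(−kt).
F₁/k = 183.1/0.08307 = 2204.1 Gt C; kt = 0.08307 × 10.6 = 0.8806, e^(−kt) = 0.4146.
M(10.6) = 2204.1 + (967.6 − 2204.1) × 0.4146 = 2204.1 − 512.6 = 1691.5 Gt C.

1690 Gt C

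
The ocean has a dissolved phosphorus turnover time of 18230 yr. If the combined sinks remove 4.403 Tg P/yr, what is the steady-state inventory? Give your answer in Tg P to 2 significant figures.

τ = M/F ⇒ M = τ × F = 18230 × 4.403 = 80270 Tg P.

80000 Tg P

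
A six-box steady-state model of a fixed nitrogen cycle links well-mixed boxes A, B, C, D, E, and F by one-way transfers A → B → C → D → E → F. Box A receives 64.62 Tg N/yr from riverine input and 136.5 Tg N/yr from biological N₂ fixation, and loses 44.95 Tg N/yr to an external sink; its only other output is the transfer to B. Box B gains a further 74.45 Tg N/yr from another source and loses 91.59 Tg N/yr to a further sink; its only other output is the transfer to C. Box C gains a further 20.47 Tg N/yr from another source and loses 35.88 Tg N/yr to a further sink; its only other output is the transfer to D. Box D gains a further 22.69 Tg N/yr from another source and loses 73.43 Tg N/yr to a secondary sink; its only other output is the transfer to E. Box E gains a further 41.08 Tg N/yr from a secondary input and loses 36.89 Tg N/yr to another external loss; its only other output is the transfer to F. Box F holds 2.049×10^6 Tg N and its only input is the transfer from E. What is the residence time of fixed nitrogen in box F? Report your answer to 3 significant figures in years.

26600 yr

Box A: F(A→B) = (64.62 + 136.5) − 44.95 = 156.17 Tg N/yr.
Box B: F(B→C) = (156.17 + 74.45) − 91.59 = 139.03 Tg N/yr.
Box C: F(C→D) = (139.03 + 20.47) − 35.88 = 123.62 Tg N/yr.
Box D: F(D→E) = (123.62 + 22.69) − 73.43 = 72.880 Tg N/yr.
Box E: F(E→F) = (72.880 + 41.08) − 36.89 = 77.070 Tg N/yr.
Box F throughput = its input = 77.070 Tg N/yr; τ = 2.049×10^6 / 77.070 = 26590 yr.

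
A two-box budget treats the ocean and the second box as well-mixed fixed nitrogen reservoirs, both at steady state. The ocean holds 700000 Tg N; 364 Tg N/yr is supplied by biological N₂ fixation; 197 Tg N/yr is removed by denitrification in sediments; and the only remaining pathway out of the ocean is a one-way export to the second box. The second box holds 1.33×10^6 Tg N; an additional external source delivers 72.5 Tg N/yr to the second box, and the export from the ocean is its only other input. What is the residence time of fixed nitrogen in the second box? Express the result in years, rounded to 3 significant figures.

5550 yr

Balance the ocean: ΣF_in = 364.00 Tg N/yr.
Export to the second box = ΣF_in − (197) = 167.00 Tg N/yr.
Total input to the second box = 167.00 + 72.5 = 239.50 Tg N/yr; at steady state this equals its total output.
τ = M / F = 1.33×10^6 / 239.50 = 5553 yr.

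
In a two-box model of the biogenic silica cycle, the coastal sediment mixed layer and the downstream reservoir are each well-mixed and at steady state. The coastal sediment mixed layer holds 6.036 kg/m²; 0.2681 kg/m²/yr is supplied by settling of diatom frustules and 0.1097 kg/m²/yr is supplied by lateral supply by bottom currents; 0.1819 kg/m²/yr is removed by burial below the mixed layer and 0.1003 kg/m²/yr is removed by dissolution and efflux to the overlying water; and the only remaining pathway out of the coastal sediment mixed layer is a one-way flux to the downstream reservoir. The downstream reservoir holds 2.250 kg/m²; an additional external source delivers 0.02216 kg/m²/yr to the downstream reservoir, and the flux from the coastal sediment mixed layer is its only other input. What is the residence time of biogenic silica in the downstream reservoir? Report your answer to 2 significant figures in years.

Balance the coastal sediment mixed layer: ΣF_in = 0.2681 + 0.1097 = 0.37780 kg/m²/yr.
Flux to the downstream reservoir = ΣF_in − (0.1819 + 0.1003) = 0.095600 kg/m²/yr.
Total input to the downstream reservoir = 0.095600 + 0.02216 = 0.11776 kg/m²/yr; at steady state this equals its total output.
τ = M / F = 2.250 / 0.11776 = 19.11 yr.

19 yr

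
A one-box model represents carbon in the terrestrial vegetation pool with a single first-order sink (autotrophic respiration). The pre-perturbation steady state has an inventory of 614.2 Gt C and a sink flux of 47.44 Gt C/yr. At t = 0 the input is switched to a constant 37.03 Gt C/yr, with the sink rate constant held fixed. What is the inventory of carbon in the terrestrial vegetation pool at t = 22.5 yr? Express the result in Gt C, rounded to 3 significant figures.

503 Gt C

τ = M₀/F₀ = 614.2/47.44 = 12.95 yr; rate constant k = 1/τ.
New steady state M_∞ = F₁/k = F₁·τ = 37.03 × 12.95 = 479.42 Gt C.
M(t) = M_∞ + (M₀ − M_∞)·e^(−t/τ); t/τ = 22.5/12.95 = 1.738, so e^(−t/τ) = 0.1759.
M(t) = 479.42 + 134.8 × 0.1759 = 503.13 Gt C.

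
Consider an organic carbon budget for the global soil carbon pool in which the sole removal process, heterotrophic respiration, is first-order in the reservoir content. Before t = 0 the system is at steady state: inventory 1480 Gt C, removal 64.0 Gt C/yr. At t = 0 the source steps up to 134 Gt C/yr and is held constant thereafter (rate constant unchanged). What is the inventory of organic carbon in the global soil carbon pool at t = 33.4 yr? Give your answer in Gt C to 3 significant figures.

Residence time τ = M₀/F₀ = 23.12 yr. The eventual steady state is M_∞ = M₀·(F₁/F₀) = 1480 × 134/64.0 = 3098.8 Gt C.
The anomaly ΔM(t) = M(t) − M_∞ decays as ΔM₀·e^(−t/τ) with ΔM₀ = 1480 − 3098.8 = −1619 Gt C.
At t = 33.4 yr, e^(−t/τ) = e^(−1.444) = 0.2359, so ΔM = −381.9 Gt C and M = 3098.8 − 381.9 = 2716.9 Gt C.

2720 Gt C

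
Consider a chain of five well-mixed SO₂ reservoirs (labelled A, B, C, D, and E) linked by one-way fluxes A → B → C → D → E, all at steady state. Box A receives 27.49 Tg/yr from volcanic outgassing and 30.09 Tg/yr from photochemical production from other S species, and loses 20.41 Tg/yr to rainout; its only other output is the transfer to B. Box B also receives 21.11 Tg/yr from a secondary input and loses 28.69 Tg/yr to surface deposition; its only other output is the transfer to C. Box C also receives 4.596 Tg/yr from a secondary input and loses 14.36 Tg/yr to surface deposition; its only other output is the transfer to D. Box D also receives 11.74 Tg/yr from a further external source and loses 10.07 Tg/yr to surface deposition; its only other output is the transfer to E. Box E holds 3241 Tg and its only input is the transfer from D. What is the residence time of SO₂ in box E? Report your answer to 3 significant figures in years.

151 yr

Box A: F(A→B) = (27.49 + 30.09) − 20.41 = 37.170 Tg/yr.
Box B: F(B→C) = (37.170 + 21.11) − 28.69 = 29.590 Tg/yr.
Box C: F(C→D) = (29.590 + 4.596) − 14.36 = 19.826 Tg/yr.
Box D: F(D→E) = (19.826 + 11.74) − 10.07 = 21.496 Tg/yr.
Box E throughput = its input = 21.496 Tg/yr; τ = 3241 / 21.496 = 150.8 yr.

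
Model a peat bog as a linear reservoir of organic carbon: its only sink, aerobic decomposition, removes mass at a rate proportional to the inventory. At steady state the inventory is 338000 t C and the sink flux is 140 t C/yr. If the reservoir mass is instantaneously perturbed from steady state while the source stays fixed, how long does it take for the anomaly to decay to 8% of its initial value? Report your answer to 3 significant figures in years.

For a linear reservoir the anomaly decays as exp(−t/τ) with τ = M/F = 338000/140 = 2414 yr.
exp(−t/τ) = 0.08 ⇒ t = −τ ln(0.08) = 2414 × 2.526 = 6098 yr.

6100 yr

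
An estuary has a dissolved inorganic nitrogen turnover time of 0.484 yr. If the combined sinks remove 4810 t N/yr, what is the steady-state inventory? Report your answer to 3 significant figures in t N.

2330 t N

τ = M/F ⇒ M = τ × F = 0.484 × 4810 = 2328 t N.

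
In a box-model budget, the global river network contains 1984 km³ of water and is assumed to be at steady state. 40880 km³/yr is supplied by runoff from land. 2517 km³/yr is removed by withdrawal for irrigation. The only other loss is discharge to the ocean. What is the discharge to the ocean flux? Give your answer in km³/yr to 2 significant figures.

At steady state ΣF_in = ΣF_out.
ΣF_in = 40880 km³/yr.
Discharge to the ocean flux = ΣF_in − (2517) = 40880 − 2517 = 38360 km³/yr.

38000 km³/yr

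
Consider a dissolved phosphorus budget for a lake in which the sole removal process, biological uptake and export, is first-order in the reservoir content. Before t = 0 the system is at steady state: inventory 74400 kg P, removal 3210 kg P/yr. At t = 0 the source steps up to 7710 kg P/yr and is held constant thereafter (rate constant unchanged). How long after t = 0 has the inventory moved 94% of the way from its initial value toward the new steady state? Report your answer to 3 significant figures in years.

65.2 yr

τ = M₀/F₀ = 74400/3210 = 23.18 yr.
The remaining gap fraction is e^(−t/τ); 94% covered ⇒ e^(−t/τ) = 0.0600.
t = −τ ln(0.0600) = 23.18 × 2.813 = 65.21 yr.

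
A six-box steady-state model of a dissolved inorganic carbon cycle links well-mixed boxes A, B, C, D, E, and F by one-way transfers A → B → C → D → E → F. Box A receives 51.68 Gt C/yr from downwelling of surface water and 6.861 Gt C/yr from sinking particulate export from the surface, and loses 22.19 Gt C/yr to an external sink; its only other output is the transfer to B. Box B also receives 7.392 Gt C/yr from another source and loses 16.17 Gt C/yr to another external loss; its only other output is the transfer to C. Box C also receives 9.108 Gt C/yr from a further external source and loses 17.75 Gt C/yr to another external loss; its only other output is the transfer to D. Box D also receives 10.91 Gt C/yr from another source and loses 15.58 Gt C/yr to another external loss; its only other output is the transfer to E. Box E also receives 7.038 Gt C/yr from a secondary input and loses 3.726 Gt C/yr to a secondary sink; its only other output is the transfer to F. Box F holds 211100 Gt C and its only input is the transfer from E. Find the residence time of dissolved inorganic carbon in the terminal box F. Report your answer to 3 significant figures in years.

Box A: F(A→B) = (51.68 + 6.861) − 22.19 = 36.351 Gt C/yr.
Box B: F(B→C) = (36.351 + 7.392) − 16.17 = 27.573 Gt C/yr.
Box C: F(C→D) = (27.573 + 9.108) − 17.75 = 18.931 Gt C/yr.
Box D: F(D→E) = (18.931 + 10.91) − 15.58 = 14.261 Gt C/yr.
Box E: F(E→F) = (14.261 + 7.038) − 3.726 = 17.573 Gt C/yr.
Box F throughput = its input = 17.573 Gt C/yr; τ = 211100 / 17.573 = 12010 yr.

12000 yr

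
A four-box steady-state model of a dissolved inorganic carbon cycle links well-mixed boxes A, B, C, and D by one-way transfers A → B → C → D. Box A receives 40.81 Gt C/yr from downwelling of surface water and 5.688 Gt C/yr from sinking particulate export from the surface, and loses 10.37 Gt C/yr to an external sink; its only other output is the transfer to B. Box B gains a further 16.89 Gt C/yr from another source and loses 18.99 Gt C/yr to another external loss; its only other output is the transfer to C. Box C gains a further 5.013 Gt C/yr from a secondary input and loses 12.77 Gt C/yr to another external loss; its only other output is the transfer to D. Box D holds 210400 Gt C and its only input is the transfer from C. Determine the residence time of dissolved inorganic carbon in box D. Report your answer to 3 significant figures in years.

8010 yr

Box A: F(A→B) = (40.81 + 5.688) − 10.37 = 36.128 Gt C/yr.
Box B: F(B→C) = (36.128 + 16.89) − 18.99 = 34.028 Gt C/yr.
Box C: F(C→D) = (34.028 + 5.013) − 12.77 = 26.271 Gt C/yr.
Box D throughput = its input = 26.271 Gt C/yr; τ = 210400 / 26.271 = 8009 yr.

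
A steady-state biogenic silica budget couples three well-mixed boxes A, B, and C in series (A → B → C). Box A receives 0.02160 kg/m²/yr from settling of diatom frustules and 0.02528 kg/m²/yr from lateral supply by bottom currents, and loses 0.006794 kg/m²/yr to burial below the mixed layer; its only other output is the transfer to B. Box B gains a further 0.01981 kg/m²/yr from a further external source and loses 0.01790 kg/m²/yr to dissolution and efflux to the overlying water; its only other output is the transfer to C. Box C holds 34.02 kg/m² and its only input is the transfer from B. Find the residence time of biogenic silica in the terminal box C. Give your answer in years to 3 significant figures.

Box A: F(A→B) = (0.02160 + 0.02528) − 0.006794 = 0.040086 kg/m²/yr.
Box B: F(B→C) = (0.040086 + 0.01981) − 0.01790 = 0.041996 kg/m²/yr.
Box C throughput = its input = 0.041996 kg/m²/yr; τ = 34.02 / 0.041996 = 810.1 yr.

810 yr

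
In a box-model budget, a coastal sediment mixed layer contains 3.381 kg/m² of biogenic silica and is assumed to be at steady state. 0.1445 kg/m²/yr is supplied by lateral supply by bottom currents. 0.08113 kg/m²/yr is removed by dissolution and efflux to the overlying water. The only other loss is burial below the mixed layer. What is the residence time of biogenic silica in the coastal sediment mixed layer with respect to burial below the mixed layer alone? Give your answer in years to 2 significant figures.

At steady state ΣF_in = ΣF_out.
ΣF_in = 0.14450 kg/m²/yr.
Burial below the mixed layer flux = ΣF_in − (0.08113) = 0.14450 − 0.08113 = 0.06337 kg/m²/yr.
τ = M / F = 3.381 / 0.06337 = 53.35 yr.

53 yr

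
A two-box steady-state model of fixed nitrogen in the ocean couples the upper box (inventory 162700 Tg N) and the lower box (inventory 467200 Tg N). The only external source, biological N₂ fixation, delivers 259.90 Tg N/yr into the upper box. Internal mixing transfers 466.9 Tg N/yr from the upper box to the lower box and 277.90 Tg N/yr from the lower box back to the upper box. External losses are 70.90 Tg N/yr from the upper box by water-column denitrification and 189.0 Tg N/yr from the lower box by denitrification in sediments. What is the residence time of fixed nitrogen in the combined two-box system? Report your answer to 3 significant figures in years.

Treat the two boxes together as one reservoir: the mixing fluxes between them are internal recycling, so τ = ΣM / Σ(external losses).
M_total = 162700 + 467200 = 629900 Tg N.
ΣF_external_out = 70.90 + 189.0 = 259.90 Tg N/yr.
τ = M_total / ΣF_ext = 629900 / 259.90 = 2424 yr.

2420 yr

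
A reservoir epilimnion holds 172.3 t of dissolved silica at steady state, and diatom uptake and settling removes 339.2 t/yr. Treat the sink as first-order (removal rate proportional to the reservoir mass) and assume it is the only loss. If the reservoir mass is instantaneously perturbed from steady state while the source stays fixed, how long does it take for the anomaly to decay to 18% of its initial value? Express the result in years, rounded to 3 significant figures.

0.871 yr

For a linear reservoir the anomaly decays as exp(−t/τ) with τ = M/F = 172.3/339.2 = 0.5080 yr.
exp(−t/τ) = 0.18 ⇒ t = −τ ln(0.18) = 0.5080 × 1.715 = 0.8710 yr.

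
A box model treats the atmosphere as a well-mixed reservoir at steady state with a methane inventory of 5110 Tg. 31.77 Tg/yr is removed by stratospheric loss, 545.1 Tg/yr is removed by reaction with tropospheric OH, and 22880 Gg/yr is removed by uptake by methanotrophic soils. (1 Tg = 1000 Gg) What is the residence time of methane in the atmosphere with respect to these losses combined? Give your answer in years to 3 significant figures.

Convert the uptake by methanotrophic soils flux: 22880 Gg/yr = 22.88 Tg/yr.
Total removal = 31.77 + 545.1 + 22.88 = 599.75 Tg/yr.
τ = M / ΣF_out = 5110 / 599.75 = 8.520 yr.

8.52 yr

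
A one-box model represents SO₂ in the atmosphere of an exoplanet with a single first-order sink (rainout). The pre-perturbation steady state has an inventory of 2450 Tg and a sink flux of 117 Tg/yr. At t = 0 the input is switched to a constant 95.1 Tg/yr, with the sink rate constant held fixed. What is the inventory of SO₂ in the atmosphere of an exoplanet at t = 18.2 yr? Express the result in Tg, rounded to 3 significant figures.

2180 Tg

τ = M₀/F₀ = 2450/117 = 20.94 yr; rate constant k = 1/τ.
New steady state M_∞ = F₁/k = F₁·τ = 95.1 × 20.94 = 1991.4 Tg.
M(t) = M_∞ + (M₀ − M_∞)·e^(−t/τ); t/τ = 18.2/20.94 = 0.8691, so e^(−t/τ) = 0.4193.
M(t) = 1991.4 + 458.6 × 0.4193 = 2183.7 Tg.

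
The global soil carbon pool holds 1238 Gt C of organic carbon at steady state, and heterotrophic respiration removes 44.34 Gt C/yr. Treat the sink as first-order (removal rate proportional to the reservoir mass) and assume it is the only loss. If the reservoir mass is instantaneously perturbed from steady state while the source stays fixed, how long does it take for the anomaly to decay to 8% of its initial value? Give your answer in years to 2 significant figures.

For a linear reservoir the anomaly decays as exp(−t/τ) with τ = M/F = 1238/44.34 = 27.92 yr.
exp(−t/τ) = 0.08 ⇒ t = −τ ln(0.08) = 27.92 × 2.526 = 70.52 yr.

71 yr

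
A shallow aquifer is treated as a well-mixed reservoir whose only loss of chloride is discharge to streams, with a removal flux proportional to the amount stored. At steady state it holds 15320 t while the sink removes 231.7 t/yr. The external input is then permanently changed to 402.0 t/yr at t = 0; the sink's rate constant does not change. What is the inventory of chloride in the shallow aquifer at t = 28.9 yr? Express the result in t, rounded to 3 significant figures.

19300 t

τ = M₀/F₀ = 15320/231.7 = 66.12 yr; rate constant k = 1/τ.
New steady state M_∞ = F₁/k = F₁·τ = 402.0 × 66.12 = 26580 t.
M(t) = M_∞ + (M₀ − M_∞)·e^(−t/τ); t/τ = 28.9/66.12 = 0.4371, so e^(−t/τ) = 0.6459.
M(t) = 26580 − 11260 × 0.6459 = 19307 t.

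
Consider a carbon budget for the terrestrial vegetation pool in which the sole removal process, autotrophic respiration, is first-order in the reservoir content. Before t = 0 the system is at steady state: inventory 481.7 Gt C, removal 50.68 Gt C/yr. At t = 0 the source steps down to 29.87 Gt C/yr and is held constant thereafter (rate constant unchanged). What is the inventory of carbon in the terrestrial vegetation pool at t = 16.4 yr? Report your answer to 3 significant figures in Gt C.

319 Gt C

Residence time τ = M₀/F₀ = 9.505 yr. The eventual steady state is M_∞ = M₀·(F₁/F₀) = 481.7 × 29.87/50.68 = 283.91 Gt C.
The anomaly ΔM(t) = M(t) − M_∞ decays as ΔM₀·e^(−t/τ) with ΔM₀ = 481.7 − 283.91 = 197.8 Gt C.
At t = 16.4 yr, e^(−t/τ) = e^(−1.725) = 0.1781, so ΔM = 35.23 Gt C and M = 283.91 + 35.23 = 319.13 Gt C.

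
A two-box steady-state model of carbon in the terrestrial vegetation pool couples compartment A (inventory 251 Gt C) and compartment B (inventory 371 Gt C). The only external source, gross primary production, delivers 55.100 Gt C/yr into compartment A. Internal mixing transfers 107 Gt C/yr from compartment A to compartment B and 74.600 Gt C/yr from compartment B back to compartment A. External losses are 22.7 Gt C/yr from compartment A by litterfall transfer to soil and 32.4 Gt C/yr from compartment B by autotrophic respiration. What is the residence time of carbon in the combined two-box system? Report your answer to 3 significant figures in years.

11.3 yr

Treat the two boxes together as one reservoir: the mixing fluxes between them are internal recycling, so τ = ΣM / Σ(external losses).
M_total = 251 + 371 = 622.00 Gt C.
ΣF_external_out = 22.7 + 32.4 = 55.100 Gt C/yr.
τ = M_total / ΣF_ext = 622.00 / 55.100 = 11.29 yr.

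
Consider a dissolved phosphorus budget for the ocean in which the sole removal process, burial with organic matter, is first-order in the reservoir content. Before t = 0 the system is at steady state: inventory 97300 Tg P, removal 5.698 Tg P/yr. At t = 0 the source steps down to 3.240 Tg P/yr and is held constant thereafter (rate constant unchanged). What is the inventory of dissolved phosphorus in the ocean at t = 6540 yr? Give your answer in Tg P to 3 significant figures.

The sink rate constant is k = F₀/M₀ = 5.698/97300 = 5.856×10^-5 yr⁻¹.
Solving dM/dt = F₁ − kM with M(0) = M₀ gives M(t) = F₁/k + (M₀ − F₁/k)·e^(−kt).
F₁/k = 3.240/5.856×10^-5 = 55327 Tg P; kt = 5.856×10^-5 × 6540 = 0.3830, e^(−kt) = 0.6818.
M(6540) = 55327 + (97300 − 55327) × 0.6818 = 55327 + 28620 = 83945 Tg P.

83900 Tg P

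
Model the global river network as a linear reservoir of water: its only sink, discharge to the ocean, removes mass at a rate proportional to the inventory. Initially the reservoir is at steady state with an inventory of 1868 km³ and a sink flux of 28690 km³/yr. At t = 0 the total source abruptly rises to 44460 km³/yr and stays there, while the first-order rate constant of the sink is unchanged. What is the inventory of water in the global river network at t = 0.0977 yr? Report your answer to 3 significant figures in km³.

2670 km³

τ = M₀/F₀ = 1868/28690 = 0.06511 yr; rate constant k = 1/τ.
New steady state M_∞ = F₁/k = F₁·τ = 44460 × 0.06511 = 2894.8 km³.
M(t) = M_∞ + (M₀ − M_∞)·e^(−t/τ); t/τ = 0.0977/0.06511 = 1.501, so e^(−t/τ) = 0.2230.
M(t) = 2894.8 − 1027 × 0.2230 = 2665.8 km³.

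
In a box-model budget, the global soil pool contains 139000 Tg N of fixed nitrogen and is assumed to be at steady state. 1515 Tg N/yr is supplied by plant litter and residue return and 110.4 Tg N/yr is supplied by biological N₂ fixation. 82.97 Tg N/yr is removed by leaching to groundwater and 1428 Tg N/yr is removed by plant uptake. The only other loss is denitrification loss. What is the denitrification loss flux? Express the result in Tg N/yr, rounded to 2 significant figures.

110 Tg N/yr

At steady state ΣF_in = ΣF_out.
ΣF_in = 1515 + 110.4 = 1625.4 Tg N/yr.
Denitrification loss flux = ΣF_in − (82.97 + 1428) = 1625.4 − 1511 = 114.4 Tg N/yr.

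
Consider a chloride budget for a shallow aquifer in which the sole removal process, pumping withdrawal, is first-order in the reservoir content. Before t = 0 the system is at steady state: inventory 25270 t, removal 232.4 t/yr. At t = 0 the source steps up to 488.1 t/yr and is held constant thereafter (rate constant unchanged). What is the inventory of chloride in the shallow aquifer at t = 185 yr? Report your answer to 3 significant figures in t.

τ = M₀/F₀ = 25270/232.4 = 108.7 yr; rate constant k = 1/τ.
New steady state M_∞ = F₁/k = F₁·τ = 488.1 × 108.7 = 53074 t.
M(t) = M_∞ + (M₀ − M_∞)·e^(−t/τ); t/τ = 185/108.7 = 1.701, so e^(−t/τ) = 0.1824.
M(t) = 53074 − 27800 × 0.1824 = 48001 t.

48000 t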